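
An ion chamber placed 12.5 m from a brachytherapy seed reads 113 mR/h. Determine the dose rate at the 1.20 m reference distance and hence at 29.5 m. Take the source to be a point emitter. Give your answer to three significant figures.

12300 mR/h; 20.3 mR/h

Applying the 1/r² law,
At 1.20 m: 113 × (12.5/1.20)² = 113 × 108.5 = 12260 mR/h
At 29.5 m: 12260 × (1.20/29.5)² = 12260 × 0.001655 = 20.29 mR/h.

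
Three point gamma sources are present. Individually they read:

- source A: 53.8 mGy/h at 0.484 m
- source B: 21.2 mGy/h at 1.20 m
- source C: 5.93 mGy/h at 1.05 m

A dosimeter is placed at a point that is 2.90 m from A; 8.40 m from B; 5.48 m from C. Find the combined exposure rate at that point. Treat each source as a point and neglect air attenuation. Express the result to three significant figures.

2.15 mGy/h

Each source contributes Iᵢ·(dᵢ/rᵢ)²; contributions add.
A: 53.8 × (0.484/2.90)² = 1.499 mGy/h
B: 21.2 × (1.20/8.40)² = 0.4327 mGy/h
C: 5.93 × (1.05/5.48)² = 0.2177 mGy/h
Total = 1.499 + 0.4327 + 0.2177 = 2.149 mGy/h.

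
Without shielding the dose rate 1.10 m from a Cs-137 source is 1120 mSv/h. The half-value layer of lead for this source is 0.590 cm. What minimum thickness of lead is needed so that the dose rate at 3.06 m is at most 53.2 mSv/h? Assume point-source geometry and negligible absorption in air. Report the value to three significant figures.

At 3.06 m, distance alone gives (1.10/3.06)² = 0.1292, so 1120 × 0.1292 = 144.7 mSv/h.
Further attenuation needed: 144.7/53.2 = 2.720.
n = log₂(2.720) = 1.444 half-value layers.
Thickness = 1.444 × 0.590 cm = 0.8520 cm.

0.852 cm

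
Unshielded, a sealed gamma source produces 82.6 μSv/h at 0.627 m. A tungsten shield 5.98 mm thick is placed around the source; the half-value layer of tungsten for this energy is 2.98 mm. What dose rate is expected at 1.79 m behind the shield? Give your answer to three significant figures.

2.52 μSv/h

Distance alone: (0.627/1.79)² = 0.1227, so 82.6 × 0.1227 = 10.14 μSv/h.
Shield: 5.98/2.98 = 2.007 half-value layers → attenuation 2^(−2.007) = 0.2488.
Combined: 10.14 × 0.2488 = 2.523 μSv/h.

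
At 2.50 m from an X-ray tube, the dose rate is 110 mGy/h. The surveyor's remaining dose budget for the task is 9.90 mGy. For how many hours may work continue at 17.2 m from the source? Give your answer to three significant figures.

Using I₁d₁² = I₂d₂², rate at 17.2 m:
110 × (2.50/17.2)² = 110 × 0.02113 = 2.324 mGy/h.
Stay time = 9.90 mGy ÷ 2.324 mGy/h = 4.260 h.

4.26 h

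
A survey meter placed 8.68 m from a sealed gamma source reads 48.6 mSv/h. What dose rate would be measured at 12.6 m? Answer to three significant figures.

23.1 mSv/h

Intensity scales as (d₁/d₂)², so scaling from 8.68 m to 12.6 m:
(8.68/12.6)² = 0.4746, so 48.6 × 0.4746 = 23.07 mSv/h.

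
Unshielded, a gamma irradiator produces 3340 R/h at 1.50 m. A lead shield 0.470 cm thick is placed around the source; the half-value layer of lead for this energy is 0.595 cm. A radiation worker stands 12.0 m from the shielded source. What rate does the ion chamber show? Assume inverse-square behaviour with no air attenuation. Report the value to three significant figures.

Distance alone: (1.50/12.0)² = 0.01562, so 3340 × 0.01562 = 52.17 R/h.
Shield: 0.470/0.595 = 0.7899 half-value layers → attenuation 2^(−0.7899) = 0.5784.
Combined: 52.17 × 0.5784 = 30.18 R/h.

30.2 R/h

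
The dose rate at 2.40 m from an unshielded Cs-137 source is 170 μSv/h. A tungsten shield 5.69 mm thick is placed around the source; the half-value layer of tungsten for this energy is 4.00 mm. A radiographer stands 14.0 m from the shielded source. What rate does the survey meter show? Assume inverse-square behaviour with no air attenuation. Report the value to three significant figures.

1.86 μSv/h

Distance alone: 170 × (2.40/14.0)² = 170 × 0.02939 = 4.996 μSv/h.
Shield: 5.69/4.00 = 1.423 half-value layers → attenuation 2^(−1.423) = 0.3729.
Combined: 4.996 × 0.3729 = 1.863 μSv/h.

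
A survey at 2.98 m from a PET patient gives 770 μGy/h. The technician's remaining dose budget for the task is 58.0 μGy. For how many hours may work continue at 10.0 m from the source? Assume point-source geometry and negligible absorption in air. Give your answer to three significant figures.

0.848 h

Using I₁d₁² = I₂d₂², rate at 10.0 m:
(2.98/10.0)² = 0.08880, so 770 × 0.08880 = 68.38 μGy/h.
Stay time = 58.0 μGy ÷ 68.38 μGy/h = 0.8482 h.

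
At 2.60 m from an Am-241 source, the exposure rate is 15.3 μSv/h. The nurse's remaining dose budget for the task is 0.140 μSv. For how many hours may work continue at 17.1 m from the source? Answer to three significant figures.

0.396 h

Applying the 1/r² law, rate at 17.1 m:
(2.60/17.1)² = 0.02312, so 15.3 × 0.02312 = 0.3537 μSv/h.
Stay time = 0.140 μSv ÷ 0.3537 μSv/h = 0.3958 h.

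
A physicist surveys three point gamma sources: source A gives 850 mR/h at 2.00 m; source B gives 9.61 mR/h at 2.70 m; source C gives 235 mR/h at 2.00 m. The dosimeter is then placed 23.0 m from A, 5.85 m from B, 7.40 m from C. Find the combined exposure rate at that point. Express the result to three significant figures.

Each source contributes Iᵢ·(dᵢ/rᵢ)²; contributions add.
A: 850 × (2.00/23.0)² = 6.427 mR/h
B: 9.61 × (2.70/5.85)² = 2.047 mR/h
C: 235 × (2.00/7.40)² = 17.17 mR/h
Total = 6.427 + 2.047 + 17.17 = 25.64 mR/h.

25.6 mR/h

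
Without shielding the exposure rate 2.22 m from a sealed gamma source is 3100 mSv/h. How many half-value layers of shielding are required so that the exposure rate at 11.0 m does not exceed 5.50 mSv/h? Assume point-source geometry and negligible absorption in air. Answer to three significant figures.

At 11.0 m, distance alone gives 3100 × (2.22/11.0)² = 3100 × 0.04073 = 126.3 mSv/h.
Further attenuation needed: 126.3/5.50 = 22.96.
n = log₂(22.96) = 4.521 half-value layers.

4.52 half-value layers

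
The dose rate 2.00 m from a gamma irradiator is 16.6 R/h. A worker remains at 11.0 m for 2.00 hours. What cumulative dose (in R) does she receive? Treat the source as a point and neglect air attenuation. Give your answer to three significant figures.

1.10 R

By the inverse-square law, rate at 11.0 m:
16.6 × (2.00/11.0)² = 16.6 × 0.03306 = 0.5488 R/h.
Dose = rate × time = 0.5488 R/h × 2.000 h = 1.098 R.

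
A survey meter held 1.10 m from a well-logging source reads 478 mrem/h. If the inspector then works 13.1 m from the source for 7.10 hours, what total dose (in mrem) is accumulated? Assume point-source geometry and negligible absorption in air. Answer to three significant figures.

Since intensity falls as 1/r², rate at 13.1 m:
(1.10/13.1)² = 0.007051, so 478 × 0.007051 = 3.370 mrem/h.
Dose = rate × time = 3.370 mrem/h × 7.100 h = 23.93 mrem.

23.9 mrem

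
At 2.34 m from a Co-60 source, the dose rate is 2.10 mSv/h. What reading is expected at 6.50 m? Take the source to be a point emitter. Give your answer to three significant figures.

0.272 mSv/h

Using I₁d₁² = I₂d₂², the rate at 6.50 m is
(2.34/6.50)² = 0.1296, so 2.10 × 0.1296 = 0.2722 mSv/h.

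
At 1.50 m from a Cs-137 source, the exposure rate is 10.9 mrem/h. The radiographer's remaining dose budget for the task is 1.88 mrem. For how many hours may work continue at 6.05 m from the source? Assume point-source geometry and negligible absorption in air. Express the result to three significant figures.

Intensity scales as (d₁/d₂)², so rate at 6.05 m:
10.9 × (1.50/6.05)² = 10.9 × 0.06147 = 0.6700 mrem/h.
Stay time = 1.88 mrem ÷ 0.6700 mrem/h = 2.806 h.

2.81 h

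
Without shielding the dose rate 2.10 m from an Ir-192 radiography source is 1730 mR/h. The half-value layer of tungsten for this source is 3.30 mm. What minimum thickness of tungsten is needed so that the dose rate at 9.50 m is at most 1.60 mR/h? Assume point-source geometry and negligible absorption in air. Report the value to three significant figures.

18.9 mm

At 9.50 m, distance alone gives 1730 × (2.10/9.50)² = 1730 × 0.04886 = 84.53 mR/h.
Further attenuation needed: 84.53/1.60 = 52.83.
n = log₂(52.83) = 5.723 half-value layers.
Thickness = 5.723 × 3.30 mm = 18.89 mm.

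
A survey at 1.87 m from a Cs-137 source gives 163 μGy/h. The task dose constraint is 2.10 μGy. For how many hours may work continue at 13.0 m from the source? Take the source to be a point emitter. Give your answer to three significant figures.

Using I₁d₁² = I₂d₂², rate at 13.0 m:
163 × (1.87/13.0)² = 163 × 0.02069 = 3.372 μGy/h.
Stay time = 2.10 μGy ÷ 3.372 μGy/h = 0.6228 h.

0.623 h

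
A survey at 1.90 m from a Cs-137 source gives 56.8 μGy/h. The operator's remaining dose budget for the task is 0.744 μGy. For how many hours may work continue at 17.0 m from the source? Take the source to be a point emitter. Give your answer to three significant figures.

By the inverse-square law, rate at 17.0 m:
(1.90/17.0)² = 0.01249, so 56.8 × 0.01249 = 0.7094 μGy/h.
Stay time = 0.744 μGy ÷ 0.7094 μGy/h = 1.049 h.

1.05 h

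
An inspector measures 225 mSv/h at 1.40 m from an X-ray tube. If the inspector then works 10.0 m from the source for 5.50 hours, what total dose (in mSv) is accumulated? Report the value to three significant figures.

24.3 mSv

By the inverse-square law, rate at 10.0 m:
225 × (1.40/10.0)² = 225 × 0.01960 = 4.410 mSv/h.
Dose = rate × time = 4.410 mSv/h × 5.500 h = 24.26 mSv.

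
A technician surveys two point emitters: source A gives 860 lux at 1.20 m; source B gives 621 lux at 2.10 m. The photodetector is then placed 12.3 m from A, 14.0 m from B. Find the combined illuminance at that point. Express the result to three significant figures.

By superposition, sum each source's inverse-square contribution:
A: 860 × (1.20/12.3)² = 8.186 lux
B: 621 × (2.10/14.0)² = 13.97 lux
Total = 8.186 + 13.97 = 22.16 lux.

22.2 lux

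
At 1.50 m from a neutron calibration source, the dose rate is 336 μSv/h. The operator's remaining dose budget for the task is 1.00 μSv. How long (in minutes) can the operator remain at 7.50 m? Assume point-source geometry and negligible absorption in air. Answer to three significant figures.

Using I₁d₁² = I₂d₂², rate at 7.50 m:
336 × (1.50/7.50)² = 336 × 0.04000 = 13.44 μSv/h.
Stay time = 1.00 μSv ÷ 13.44 μSv/h = 0.07440 h = 4.464 min.

4.46 min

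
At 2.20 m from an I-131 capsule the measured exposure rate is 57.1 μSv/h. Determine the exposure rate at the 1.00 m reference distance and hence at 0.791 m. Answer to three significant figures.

Intensity scales as (d₁/d₂)², so
At 1.00 m: (2.20/1.00)² = 4.840, so 57.1 × 4.840 = 276.4 μSv/h
At 0.791 m: (1.00/0.791)² = 1.598, so 276.4 × 1.598 = 441.7 μSv/h.

276 μSv/h; 442 μSv/h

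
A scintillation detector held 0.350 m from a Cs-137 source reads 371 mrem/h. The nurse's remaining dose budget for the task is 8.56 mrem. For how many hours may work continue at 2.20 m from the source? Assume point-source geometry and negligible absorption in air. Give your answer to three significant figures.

0.912 h

Applying the 1/r² law, rate at 2.20 m:
(0.350/2.20)² = 0.02531, so 371 × 0.02531 = 9.390 mrem/h.
Stay time = 8.56 mrem ÷ 9.390 mrem/h = 0.9116 h.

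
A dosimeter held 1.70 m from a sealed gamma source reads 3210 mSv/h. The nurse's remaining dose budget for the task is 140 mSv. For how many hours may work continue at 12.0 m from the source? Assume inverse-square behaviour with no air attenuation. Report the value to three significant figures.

2.17 h

Using I₁d₁² = I₂d₂², rate at 12.0 m:
3210 × (1.70/12.0)² = 3210 × 0.02007 = 64.42 mSv/h.
Stay time = 140 mSv ÷ 64.42 mSv/h = 2.173 h.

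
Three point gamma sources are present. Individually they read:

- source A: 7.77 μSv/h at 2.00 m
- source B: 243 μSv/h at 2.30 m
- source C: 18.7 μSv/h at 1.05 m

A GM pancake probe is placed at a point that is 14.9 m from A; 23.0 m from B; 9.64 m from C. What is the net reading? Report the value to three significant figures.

2.79 μSv/h

Each source contributes Iᵢ·(dᵢ/rᵢ)²; contributions add.
A: 7.77 × (2.00/14.9)² = 0.1400 μSv/h
B: 243 × (2.30/23.0)² = 2.430 μSv/h
C: 18.7 × (1.05/9.64)² = 0.2219 μSv/h
Total = 0.1400 + 2.430 + 0.2219 = 2.792 μSv/h.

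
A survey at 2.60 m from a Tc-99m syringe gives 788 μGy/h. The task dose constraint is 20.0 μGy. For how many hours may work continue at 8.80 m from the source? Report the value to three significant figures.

0.291 h

Using I₁d₁² = I₂d₂², rate at 8.80 m:
788 × (2.60/8.80)² = 788 × 0.08729 = 68.78 μGy/h.
Stay time = 20.0 μGy ÷ 68.78 μGy/h = 0.2908 h.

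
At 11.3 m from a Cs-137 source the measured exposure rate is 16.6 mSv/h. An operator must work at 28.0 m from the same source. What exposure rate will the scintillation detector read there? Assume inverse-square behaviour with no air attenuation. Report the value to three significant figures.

Intensity scales as (d₁/d₂)², so scaling from 11.3 m to 28.0 m:
(11.3/28.0)² = 0.1629, so 16.6 × 0.1629 = 2.704 mSv/h.

2.70 mSv/h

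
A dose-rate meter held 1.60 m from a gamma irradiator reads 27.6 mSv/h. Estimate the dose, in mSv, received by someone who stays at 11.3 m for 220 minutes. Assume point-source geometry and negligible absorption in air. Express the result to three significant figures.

2.03 mSv

Since intensity falls as 1/r², rate at 11.3 m:
27.6 × (1.60/11.3)² = 27.6 × 0.02005 = 0.5534 mSv/h.
Dose = rate × time = 0.5534 mSv/h × 3.667 h = 2.029 mSv.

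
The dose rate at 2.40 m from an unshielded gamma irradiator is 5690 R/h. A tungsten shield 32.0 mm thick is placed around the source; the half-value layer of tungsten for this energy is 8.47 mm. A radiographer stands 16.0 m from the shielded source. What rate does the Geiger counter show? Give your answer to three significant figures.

9.33 R/h

Distance alone: (2.40/16.0)² = 0.02250, so 5690 × 0.02250 = 128.0 R/h.
Shield: 32.0/8.47 = 3.778 half-value layers → attenuation 2^(−3.778) = 0.07290.
Combined: 128.0 × 0.07290 = 9.331 R/h.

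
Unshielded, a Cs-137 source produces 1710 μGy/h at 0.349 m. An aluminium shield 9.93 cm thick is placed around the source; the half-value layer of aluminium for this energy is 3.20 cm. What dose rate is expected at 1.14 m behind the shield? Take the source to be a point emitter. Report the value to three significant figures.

18.7 μGy/h

Distance alone: (0.349/1.14)² = 0.09372, so 1710 × 0.09372 = 160.3 μGy/h.
Shield: 9.93/3.20 = 3.103 half-value layers → attenuation 2^(−3.103) = 0.1164.
Combined: 160.3 × 0.1164 = 18.66 μGy/h.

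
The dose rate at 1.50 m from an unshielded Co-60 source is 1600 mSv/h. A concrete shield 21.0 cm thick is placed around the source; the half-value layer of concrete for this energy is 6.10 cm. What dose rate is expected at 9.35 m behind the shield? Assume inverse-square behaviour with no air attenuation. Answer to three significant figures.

Distance alone: 1600 × (1.50/9.35)² = 1600 × 0.02574 = 41.18 mSv/h.
Shield: 21.0/6.10 = 3.443 half-value layers → attenuation 2^(−3.443) = 0.09195.
Combined: 41.18 × 0.09195 = 3.787 mSv/h.

3.79 mSv/h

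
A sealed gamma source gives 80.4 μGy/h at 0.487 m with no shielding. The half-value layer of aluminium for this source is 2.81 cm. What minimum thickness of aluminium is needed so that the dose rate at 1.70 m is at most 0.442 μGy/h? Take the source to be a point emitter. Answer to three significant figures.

11.0 cm

At 1.70 m, distance alone gives 80.4 × (0.487/1.70)² = 80.4 × 0.08207 = 6.598 μGy/h.
Further attenuation needed: 6.598/0.442 = 14.93.
n = log₂(14.93) = 3.900 half-value layers.
Thickness = 3.900 × 2.81 cm = 10.96 cm.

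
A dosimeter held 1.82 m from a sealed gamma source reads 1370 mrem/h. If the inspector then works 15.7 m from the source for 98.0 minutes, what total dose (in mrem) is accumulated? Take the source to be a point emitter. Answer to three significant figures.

Since intensity falls as 1/r², rate at 15.7 m:
(1.82/15.7)² = 0.01344, so 1370 × 0.01344 = 18.41 mrem/h.
Dose = rate × time = 18.41 mrem/h × 1.633 h = 30.06 mrem.

30.1 mrem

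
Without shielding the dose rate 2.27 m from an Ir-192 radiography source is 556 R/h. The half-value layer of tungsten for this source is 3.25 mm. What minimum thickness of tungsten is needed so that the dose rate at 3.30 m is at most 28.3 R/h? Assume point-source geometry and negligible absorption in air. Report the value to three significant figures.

At 3.30 m, distance alone gives (2.27/3.30)² = 0.4732, so 556 × 0.4732 = 263.1 R/h.
Further attenuation needed: 263.1/28.3 = 9.297.
n = log₂(9.297) = 3.217 half-value layers.
Thickness = 3.217 × 3.25 mm = 10.46 mm.

10.5 mm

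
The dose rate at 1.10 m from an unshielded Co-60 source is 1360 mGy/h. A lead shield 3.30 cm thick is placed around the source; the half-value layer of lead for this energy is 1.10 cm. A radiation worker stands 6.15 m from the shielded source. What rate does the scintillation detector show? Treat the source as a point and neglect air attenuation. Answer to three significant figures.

5.44 mGy/h

Distance alone: (1.10/6.15)² = 0.03199, so 1360 × 0.03199 = 43.51 mGy/h.
Shield: 3.30/1.10 = 3.000 half-value layers → attenuation 2^(−3.000) = 0.1250.
Combined: 43.51 × 0.1250 = 5.439 mGy/h.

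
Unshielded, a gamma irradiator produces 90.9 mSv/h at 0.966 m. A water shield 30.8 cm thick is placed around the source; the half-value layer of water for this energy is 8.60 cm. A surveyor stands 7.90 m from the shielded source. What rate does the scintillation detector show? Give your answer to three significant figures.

Distance alone: 90.9 × (0.966/7.90)² = 90.9 × 0.01495 = 1.359 mSv/h.
Shield: 30.8/8.60 = 3.581 half-value layers → attenuation 2^(−3.581) = 0.08356.
Combined: 1.359 × 0.08356 = 0.1136 mSv/h.

0.114 mSv/h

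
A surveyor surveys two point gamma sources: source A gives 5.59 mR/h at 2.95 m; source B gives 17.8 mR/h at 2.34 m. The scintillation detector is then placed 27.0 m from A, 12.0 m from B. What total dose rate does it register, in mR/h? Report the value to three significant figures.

0.744 mR/h

By superposition, sum each source's inverse-square contribution:
A: 5.59 × (2.95/27.0)² = 0.06673 mR/h
B: 17.8 × (2.34/12.0)² = 0.6768 mR/h
Total = 0.06673 + 0.6768 = 0.7435 mR/h.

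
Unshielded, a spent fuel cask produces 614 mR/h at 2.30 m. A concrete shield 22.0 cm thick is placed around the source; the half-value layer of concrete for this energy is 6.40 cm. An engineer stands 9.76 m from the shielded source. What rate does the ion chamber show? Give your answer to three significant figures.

Distance alone: (2.30/9.76)² = 0.05553, so 614 × 0.05553 = 34.10 mR/h.
Shield: 22.0/6.40 = 3.438 half-value layers → attenuation 2^(−3.438) = 0.09227.
Combined: 34.10 × 0.09227 = 3.146 mR/h.

3.15 mR/h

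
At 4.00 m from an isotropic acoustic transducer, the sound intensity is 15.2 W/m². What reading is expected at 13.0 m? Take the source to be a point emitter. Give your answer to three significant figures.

By the inverse-square law, the rate at 13.0 m is
15.2 × (4.00/13.0)² = 15.2 × 0.09467 = 1.439 W/m².

1.44 W/m²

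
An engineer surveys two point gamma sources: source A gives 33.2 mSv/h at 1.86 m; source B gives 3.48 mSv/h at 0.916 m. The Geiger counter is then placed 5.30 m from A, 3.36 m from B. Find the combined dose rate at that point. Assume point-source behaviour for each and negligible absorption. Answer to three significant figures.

4.35 mSv/h

By superposition, sum each source's inverse-square contribution:
A: 33.2 × (1.86/5.30)² = 4.089 mSv/h
B: 3.48 × (0.916/3.36)² = 0.2586 mSv/h
Total = 4.089 + 0.2586 = 4.348 mSv/h.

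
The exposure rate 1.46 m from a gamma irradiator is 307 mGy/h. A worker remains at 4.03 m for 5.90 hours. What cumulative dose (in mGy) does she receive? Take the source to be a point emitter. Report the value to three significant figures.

238 mGy

Using I₁d₁² = I₂d₂², rate at 4.03 m:
307 × (1.46/4.03)² = 307 × 0.1312 = 40.28 mGy/h.
Dose = rate × time = 40.28 mGy/h × 5.900 h = 237.7 mGy.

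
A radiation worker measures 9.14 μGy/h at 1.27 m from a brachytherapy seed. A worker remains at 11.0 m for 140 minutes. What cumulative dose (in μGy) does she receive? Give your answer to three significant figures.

Since intensity falls as 1/r², rate at 11.0 m:
9.14 × (1.27/11.0)² = 9.14 × 0.01333 = 0.1218 μGy/h.
Dose = rate × time = 0.1218 μGy/h × 2.333 h = 0.2842 μGy.

0.284 μGy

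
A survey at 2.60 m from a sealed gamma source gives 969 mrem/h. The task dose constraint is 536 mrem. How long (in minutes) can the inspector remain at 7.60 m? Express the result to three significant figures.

Applying the 1/r² law, rate at 7.60 m:
(2.60/7.60)² = 0.1170, so 969 × 0.1170 = 113.4 mrem/h.
Stay time = 536 mrem ÷ 113.4 mrem/h = 4.727 h = 283.6 min.

284 min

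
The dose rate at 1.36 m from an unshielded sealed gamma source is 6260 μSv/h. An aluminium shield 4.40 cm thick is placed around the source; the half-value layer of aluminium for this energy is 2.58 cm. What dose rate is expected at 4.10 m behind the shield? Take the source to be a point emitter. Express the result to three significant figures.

211 μSv/h

Distance alone: 6260 × (1.36/4.10)² = 6260 × 0.1100 = 688.6 μSv/h.
Shield: 4.40/2.58 = 1.705 half-value layers → attenuation 2^(−1.705) = 0.3067.
Combined: 688.6 × 0.3067 = 211.2 μSv/h.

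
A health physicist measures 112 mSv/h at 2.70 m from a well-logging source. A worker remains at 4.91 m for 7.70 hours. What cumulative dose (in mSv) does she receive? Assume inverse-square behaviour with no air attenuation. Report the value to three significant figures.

Since intensity falls as 1/r², rate at 4.91 m:
(2.70/4.91)² = 0.3024, so 112 × 0.3024 = 33.87 mSv/h.
Dose = rate × time = 33.87 mSv/h × 7.700 h = 260.8 mSv.

261 mSv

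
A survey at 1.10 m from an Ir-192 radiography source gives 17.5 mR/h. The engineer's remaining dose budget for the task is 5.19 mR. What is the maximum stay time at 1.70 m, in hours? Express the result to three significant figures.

Using I₁d₁² = I₂d₂², rate at 1.70 m:
17.5 × (1.10/1.70)² = 17.5 × 0.4187 = 7.327 mR/h.
Stay time = 5.19 mR ÷ 7.327 mR/h = 0.7083 h.

0.708 h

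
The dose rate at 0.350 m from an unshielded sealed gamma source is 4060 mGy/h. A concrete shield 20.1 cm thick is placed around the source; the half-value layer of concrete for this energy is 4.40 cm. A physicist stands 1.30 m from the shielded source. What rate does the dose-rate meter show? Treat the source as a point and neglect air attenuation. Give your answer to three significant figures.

12.4 mGy/h

Distance alone: (0.350/1.30)² = 0.07249, so 4060 × 0.07249 = 294.3 mGy/h.
Shield: 20.1/4.40 = 4.568 half-value layers → attenuation 2^(−4.568) = 0.04216.
Combined: 294.3 × 0.04216 = 12.41 mGy/h.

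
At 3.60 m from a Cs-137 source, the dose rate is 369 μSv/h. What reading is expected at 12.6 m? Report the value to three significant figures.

Since intensity falls as 1/r², the rate at 12.6 m is
369 × (3.60/12.6)² = 369 × 0.08163 = 30.12 μSv/h.

30.1 μSv/h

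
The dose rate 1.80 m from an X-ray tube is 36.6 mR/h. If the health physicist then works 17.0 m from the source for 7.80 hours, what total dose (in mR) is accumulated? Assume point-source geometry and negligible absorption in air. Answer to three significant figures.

3.20 mR

By the inverse-square law, rate at 17.0 m:
(1.80/17.0)² = 0.01121, so 36.6 × 0.01121 = 0.4103 mR/h.
Dose = rate × time = 0.4103 mR/h × 7.800 h = 3.200 mR.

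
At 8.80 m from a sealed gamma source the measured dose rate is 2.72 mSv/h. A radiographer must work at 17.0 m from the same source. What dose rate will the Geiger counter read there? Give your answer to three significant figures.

Since intensity falls as 1/r², scaling from 8.80 m to 17.0 m:
(8.80/17.0)² = 0.2680, so 2.72 × 0.2680 = 0.7290 mSv/h.

0.729 mSv/h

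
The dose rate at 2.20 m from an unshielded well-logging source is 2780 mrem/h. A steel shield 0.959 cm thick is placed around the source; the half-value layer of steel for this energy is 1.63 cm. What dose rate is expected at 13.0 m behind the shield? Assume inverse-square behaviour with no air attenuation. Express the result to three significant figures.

53.0 mrem/h

Distance alone: 2780 × (2.20/13.0)² = 2780 × 0.02864 = 79.62 mrem/h.
Shield: 0.959/1.63 = 0.5883 half-value layers → attenuation 2^(−0.5883) = 0.6651.
Combined: 79.62 × 0.6651 = 52.96 mrem/h.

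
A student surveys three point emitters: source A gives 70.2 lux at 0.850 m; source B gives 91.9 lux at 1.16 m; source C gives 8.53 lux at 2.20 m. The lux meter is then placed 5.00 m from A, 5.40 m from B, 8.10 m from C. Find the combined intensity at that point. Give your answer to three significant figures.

6.90 lux

By superposition, sum each source's inverse-square contribution:
A: 70.2 × (0.850/5.00)² = 2.029 lux
B: 91.9 × (1.16/5.40)² = 4.241 lux
C: 8.53 × (2.20/8.10)² = 0.6293 lux
Total = 2.029 + 4.241 + 0.6293 = 6.899 lux.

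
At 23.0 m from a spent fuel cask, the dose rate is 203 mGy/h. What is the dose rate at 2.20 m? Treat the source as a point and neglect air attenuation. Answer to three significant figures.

22200 mGy/h

By the inverse-square law, the rate at 2.20 m is
203 × (23.0/2.20)² = 203 × 109.3 = 22190 mGy/h.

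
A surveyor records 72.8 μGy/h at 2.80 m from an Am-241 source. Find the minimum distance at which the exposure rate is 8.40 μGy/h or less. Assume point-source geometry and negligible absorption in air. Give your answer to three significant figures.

Since intensity falls as 1/r², d₂ = d₁·√(I₁/I₂).
I₁/I₂ = 72.8/8.40 = 8.667, so d₂ = 2.80 × √8.667 = 8.243 m.

8.24 m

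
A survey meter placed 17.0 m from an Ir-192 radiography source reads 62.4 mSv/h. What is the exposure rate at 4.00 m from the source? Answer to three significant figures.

1130 mSv/h

Since intensity falls as 1/r², scaling from 17.0 m to 4.00 m:
(17.0/4.00)² = 18.06, so 62.4 × 18.06 = 1127 mSv/h.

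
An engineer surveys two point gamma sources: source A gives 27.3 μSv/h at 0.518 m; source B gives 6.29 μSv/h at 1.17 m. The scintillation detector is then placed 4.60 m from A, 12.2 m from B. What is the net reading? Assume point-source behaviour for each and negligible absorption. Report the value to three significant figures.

Each source contributes Iᵢ·(dᵢ/rᵢ)²; contributions add.
A: 27.3 × (0.518/4.60)² = 0.3462 μSv/h
B: 6.29 × (1.17/12.2)² = 0.05785 μSv/h
Total = 0.3462 + 0.05785 = 0.4041 μSv/h.

0.404 μSv/h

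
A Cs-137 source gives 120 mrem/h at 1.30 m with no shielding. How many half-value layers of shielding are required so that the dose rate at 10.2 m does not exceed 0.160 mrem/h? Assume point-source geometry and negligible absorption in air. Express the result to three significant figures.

3.61 half-value layers

At 10.2 m, distance alone gives (1.30/10.2)² = 0.01624, so 120 × 0.01624 = 1.949 mrem/h.
Further attenuation needed: 1.949/0.160 = 12.18.
n = log₂(12.18) = 3.606 half-value layers.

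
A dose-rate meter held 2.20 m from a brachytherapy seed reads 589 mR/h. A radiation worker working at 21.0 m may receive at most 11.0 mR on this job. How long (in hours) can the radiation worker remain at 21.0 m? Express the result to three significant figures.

By the inverse-square law, rate at 21.0 m:
(2.20/21.0)² = 0.01098, so 589 × 0.01098 = 6.467 mR/h.
Stay time = 11.0 mR ÷ 6.467 mR/h = 1.701 h.

1.70 h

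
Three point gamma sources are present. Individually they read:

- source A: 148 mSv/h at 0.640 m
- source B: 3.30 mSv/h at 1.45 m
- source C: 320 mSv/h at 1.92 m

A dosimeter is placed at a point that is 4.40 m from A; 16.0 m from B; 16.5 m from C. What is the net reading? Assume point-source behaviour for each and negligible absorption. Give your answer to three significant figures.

7.49 mSv/h

By superposition, sum each source's inverse-square contribution:
A: 148 × (0.640/4.40)² = 3.131 mSv/h
B: 3.30 × (1.45/16.0)² = 0.02710 mSv/h
C: 320 × (1.92/16.5)² = 4.333 mSv/h
Total = 3.131 + 0.02710 + 4.333 = 7.491 mSv/h.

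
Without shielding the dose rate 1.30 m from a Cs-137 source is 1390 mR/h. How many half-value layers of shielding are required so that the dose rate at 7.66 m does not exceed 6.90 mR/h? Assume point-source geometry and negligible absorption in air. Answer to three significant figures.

2.54 half-value layers

At 7.66 m, distance alone gives 1390 × (1.30/7.66)² = 1390 × 0.02880 = 40.03 mR/h.
Further attenuation needed: 40.03/6.90 = 5.801.
n = log₂(5.801) = 2.536 half-value layers.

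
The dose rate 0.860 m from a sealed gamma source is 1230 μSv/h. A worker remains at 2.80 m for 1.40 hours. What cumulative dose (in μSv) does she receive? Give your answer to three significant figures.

162 μSv

By the inverse-square law, rate at 2.80 m:
1230 × (0.860/2.80)² = 1230 × 0.09434 = 116.0 μSv/h.
Dose = rate × time = 116.0 μSv/h × 1.400 h = 162.4 μSv.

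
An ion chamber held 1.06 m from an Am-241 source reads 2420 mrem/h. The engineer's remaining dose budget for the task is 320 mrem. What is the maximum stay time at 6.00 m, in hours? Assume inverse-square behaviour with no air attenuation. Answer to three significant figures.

Using I₁d₁² = I₂d₂², rate at 6.00 m:
2420 × (1.06/6.00)² = 2420 × 0.03121 = 75.53 mrem/h.
Stay time = 320 mrem ÷ 75.53 mrem/h = 4.237 h.

4.24 h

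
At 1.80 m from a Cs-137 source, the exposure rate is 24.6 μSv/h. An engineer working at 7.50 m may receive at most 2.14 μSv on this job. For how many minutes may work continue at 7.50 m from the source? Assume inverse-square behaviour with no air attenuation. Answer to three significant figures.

Applying the 1/r² law, rate at 7.50 m:
(1.80/7.50)² = 0.05760, so 24.6 × 0.05760 = 1.417 μSv/h.
Stay time = 2.14 μSv ÷ 1.417 μSv/h = 1.510 h = 90.60 min.

90.6 min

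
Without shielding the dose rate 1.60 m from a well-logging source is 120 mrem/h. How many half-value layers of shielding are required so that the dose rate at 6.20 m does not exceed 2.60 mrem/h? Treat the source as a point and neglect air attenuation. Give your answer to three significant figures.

1.62 half-value layers

At 6.20 m, distance alone gives (1.60/6.20)² = 0.06660, so 120 × 0.06660 = 7.992 mrem/h.
Further attenuation needed: 7.992/2.60 = 3.074.
n = log₂(3.074) = 1.620 half-value layers.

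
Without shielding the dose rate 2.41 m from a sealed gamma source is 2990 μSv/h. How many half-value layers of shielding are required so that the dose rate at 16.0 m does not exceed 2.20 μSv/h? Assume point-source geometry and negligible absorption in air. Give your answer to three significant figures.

At 16.0 m, distance alone gives 2990 × (2.41/16.0)² = 2990 × 0.02269 = 67.84 μSv/h.
Further attenuation needed: 67.84/2.20 = 30.84.
n = log₂(30.84) = 4.947 half-value layers.

4.95 half-value layers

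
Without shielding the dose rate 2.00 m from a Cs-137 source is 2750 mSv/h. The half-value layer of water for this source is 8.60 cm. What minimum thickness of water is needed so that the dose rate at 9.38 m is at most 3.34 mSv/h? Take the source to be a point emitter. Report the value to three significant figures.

44.9 cm

At 9.38 m, distance alone gives (2.00/9.38)² = 0.04546, so 2750 × 0.04546 = 125.0 mSv/h.
Further attenuation needed: 125.0/3.34 = 37.43.
n = log₂(37.43) = 5.226 half-value layers.
Thickness = 5.226 × 8.60 cm = 44.94 cm.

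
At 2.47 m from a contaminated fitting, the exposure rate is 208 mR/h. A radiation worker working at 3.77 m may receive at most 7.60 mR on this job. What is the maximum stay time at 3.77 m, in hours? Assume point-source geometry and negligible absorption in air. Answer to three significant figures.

Since intensity falls as 1/r², rate at 3.77 m:
(2.47/3.77)² = 0.4293, so 208 × 0.4293 = 89.29 mR/h.
Stay time = 7.60 mR ÷ 89.29 mR/h = 0.08512 h.

0.0851 h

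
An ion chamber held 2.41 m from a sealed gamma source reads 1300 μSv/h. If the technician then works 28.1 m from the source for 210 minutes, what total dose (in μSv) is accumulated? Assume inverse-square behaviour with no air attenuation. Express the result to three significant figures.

Since intensity falls as 1/r², rate at 28.1 m:
(2.41/28.1)² = 0.007356, so 1300 × 0.007356 = 9.563 μSv/h.
Dose = rate × time = 9.563 μSv/h × 3.500 h = 33.47 μSv.

33.5 μSv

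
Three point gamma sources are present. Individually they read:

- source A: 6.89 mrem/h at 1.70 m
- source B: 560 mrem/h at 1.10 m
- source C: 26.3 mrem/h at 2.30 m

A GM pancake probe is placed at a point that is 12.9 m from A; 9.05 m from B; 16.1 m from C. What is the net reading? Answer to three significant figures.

By superposition, sum each source's inverse-square contribution:
A: 6.89 × (1.70/12.9)² = 0.1197 mrem/h
B: 560 × (1.10/9.05)² = 8.273 mrem/h
C: 26.3 × (2.30/16.1)² = 0.5367 mrem/h
Total = 0.1197 + 8.273 + 0.5367 = 8.929 mrem/h.

8.93 mrem/h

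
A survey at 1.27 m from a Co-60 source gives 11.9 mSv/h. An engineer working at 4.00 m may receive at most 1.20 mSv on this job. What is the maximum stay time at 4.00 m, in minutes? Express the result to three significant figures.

60.0 min

By the inverse-square law, rate at 4.00 m:
11.9 × (1.27/4.00)² = 11.9 × 0.1008 = 1.200 mSv/h.
Stay time = 1.20 mSv ÷ 1.200 mSv/h = 1.000 h = 60.00 min.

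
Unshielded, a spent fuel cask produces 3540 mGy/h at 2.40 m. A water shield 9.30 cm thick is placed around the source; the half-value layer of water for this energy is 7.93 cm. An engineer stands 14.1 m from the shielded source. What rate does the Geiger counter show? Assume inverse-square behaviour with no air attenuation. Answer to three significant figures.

45.5 mGy/h

Distance alone: (2.40/14.1)² = 0.02897, so 3540 × 0.02897 = 102.6 mGy/h.
Shield: 9.30/7.93 = 1.173 half-value layers → attenuation 2^(−1.173) = 0.4435.
Combined: 102.6 × 0.4435 = 45.50 mGy/h.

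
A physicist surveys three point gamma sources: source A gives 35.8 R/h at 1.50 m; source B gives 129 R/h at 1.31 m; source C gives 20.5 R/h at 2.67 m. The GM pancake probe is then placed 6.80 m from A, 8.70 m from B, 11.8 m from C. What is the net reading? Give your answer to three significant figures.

Each source contributes Iᵢ·(dᵢ/rᵢ)²; contributions add.
A: 35.8 × (1.50/6.80)² = 1.742 R/h
B: 129 × (1.31/8.70)² = 2.925 R/h
C: 20.5 × (2.67/11.8)² = 1.050 R/h
Total = 1.742 + 2.925 + 1.050 = 5.717 R/h.

5.72 R/h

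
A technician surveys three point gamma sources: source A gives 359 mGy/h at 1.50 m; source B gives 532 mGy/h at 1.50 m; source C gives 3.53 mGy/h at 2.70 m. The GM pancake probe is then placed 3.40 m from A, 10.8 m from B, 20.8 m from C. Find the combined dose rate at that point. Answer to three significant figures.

Each source contributes Iᵢ·(dᵢ/rᵢ)²; contributions add.
A: 359 × (1.50/3.40)² = 69.87 mGy/h
B: 532 × (1.50/10.8)² = 10.26 mGy/h
C: 3.53 × (2.70/20.8)² = 0.05948 mGy/h
Total = 69.87 + 10.26 + 0.05948 = 80.19 mGy/h.

80.2 mGy/h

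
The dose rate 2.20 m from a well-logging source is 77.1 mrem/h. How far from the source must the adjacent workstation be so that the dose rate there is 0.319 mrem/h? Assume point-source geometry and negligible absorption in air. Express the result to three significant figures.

Intensity scales as (d₁/d₂)², so d₂ = d₁·√(I₁/I₂).
I₁/I₂ = 77.1/0.319 = 241.7, so d₂ = 2.20 × √241.7 = 34.20 m.

34.2 m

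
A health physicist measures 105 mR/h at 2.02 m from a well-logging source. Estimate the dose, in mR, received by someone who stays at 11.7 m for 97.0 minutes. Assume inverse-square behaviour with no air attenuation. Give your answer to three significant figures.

Since intensity falls as 1/r², rate at 11.7 m:
(2.02/11.7)² = 0.02981, so 105 × 0.02981 = 3.130 mR/h.
Dose = rate × time = 3.130 mR/h × 1.617 h = 5.061 mR.

5.06 mR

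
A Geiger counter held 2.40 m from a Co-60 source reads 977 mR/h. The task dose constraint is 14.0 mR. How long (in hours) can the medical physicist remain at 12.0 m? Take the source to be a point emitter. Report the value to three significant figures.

0.358 h

Since intensity falls as 1/r², rate at 12.0 m:
(2.40/12.0)² = 0.04000, so 977 × 0.04000 = 39.08 mR/h.
Stay time = 14.0 mR ÷ 39.08 mR/h = 0.3582 h.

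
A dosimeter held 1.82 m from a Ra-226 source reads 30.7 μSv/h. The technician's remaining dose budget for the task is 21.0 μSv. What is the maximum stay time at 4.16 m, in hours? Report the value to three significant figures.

Using I₁d₁² = I₂d₂², rate at 4.16 m:
30.7 × (1.82/4.16)² = 30.7 × 0.1914 = 5.876 μSv/h.
Stay time = 21.0 μSv ÷ 5.876 μSv/h = 3.574 h.

3.57 h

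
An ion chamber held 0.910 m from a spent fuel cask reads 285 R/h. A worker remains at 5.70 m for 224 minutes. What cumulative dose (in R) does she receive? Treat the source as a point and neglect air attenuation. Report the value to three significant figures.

27.1 R

Since intensity falls as 1/r², rate at 5.70 m:
285 × (0.910/5.70)² = 285 × 0.02549 = 7.265 R/h.
Dose = rate × time = 7.265 R/h × 3.733 h = 27.12 R.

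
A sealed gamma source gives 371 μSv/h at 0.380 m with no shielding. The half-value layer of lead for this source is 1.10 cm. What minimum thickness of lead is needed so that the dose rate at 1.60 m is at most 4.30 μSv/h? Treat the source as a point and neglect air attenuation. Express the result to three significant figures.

2.51 cm

At 1.60 m, distance alone gives 371 × (0.380/1.60)² = 371 × 0.05641 = 20.93 μSv/h.
Further attenuation needed: 20.93/4.30 = 4.867.
n = log₂(4.867) = 2.283 half-value layers.
Thickness = 2.283 × 1.10 cm = 2.511 cm.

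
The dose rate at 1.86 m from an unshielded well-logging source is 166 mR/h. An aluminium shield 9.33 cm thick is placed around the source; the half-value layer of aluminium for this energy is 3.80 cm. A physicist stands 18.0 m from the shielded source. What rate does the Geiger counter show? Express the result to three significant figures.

Distance alone: 166 × (1.86/18.0)² = 166 × 0.01068 = 1.773 mR/h.
Shield: 9.33/3.80 = 2.455 half-value layers → attenuation 2^(−2.455) = 0.1824.
Combined: 1.773 × 0.1824 = 0.3234 mR/h.

0.323 mR/h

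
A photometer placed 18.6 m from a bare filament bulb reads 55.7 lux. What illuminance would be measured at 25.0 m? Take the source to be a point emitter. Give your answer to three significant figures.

30.8 lux

Using I₁d₁² = I₂d₂², scaling from 18.6 m to 25.0 m:
(18.6/25.0)² = 0.5535, so 55.7 × 0.5535 = 30.83 lux.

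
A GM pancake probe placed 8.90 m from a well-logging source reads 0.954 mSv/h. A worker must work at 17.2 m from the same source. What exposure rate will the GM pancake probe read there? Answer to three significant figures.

0.255 mSv/h

Since intensity falls as 1/r², scaling from 8.90 m to 17.2 m:
(8.90/17.2)² = 0.2677, so 0.954 × 0.2677 = 0.2554 mSv/h.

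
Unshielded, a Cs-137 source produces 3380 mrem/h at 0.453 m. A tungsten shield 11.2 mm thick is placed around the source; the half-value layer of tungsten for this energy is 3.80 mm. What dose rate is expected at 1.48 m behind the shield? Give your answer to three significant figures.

41.1 mrem/h

Distance alone: 3380 × (0.453/1.48)² = 3380 × 0.09369 = 316.7 mrem/h.
Shield: 11.2/3.80 = 2.947 half-value layers → attenuation 2^(−2.947) = 0.1297.
Combined: 316.7 × 0.1297 = 41.08 mrem/h.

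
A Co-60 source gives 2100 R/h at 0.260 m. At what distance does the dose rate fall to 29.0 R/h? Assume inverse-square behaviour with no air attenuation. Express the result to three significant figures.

2.21 m

Using I₁d₁² = I₂d₂², d₂ = d₁·√(I₁/I₂).
I₁/I₂ = 2100/29.0 = 72.41, so d₂ = 0.260 × √72.41 = 2.212 m.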